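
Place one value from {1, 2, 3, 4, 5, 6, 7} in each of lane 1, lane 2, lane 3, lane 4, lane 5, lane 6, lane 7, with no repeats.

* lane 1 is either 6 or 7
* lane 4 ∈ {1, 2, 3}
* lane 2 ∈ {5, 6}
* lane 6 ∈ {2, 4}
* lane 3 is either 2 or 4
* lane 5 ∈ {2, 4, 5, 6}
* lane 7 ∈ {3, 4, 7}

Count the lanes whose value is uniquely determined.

Among the 7 variables, 1 fits only lane 4 (and all 7 values in {1, 2, 3, 4, 5, 6, 7} must be used), so lane 4 = 1.
The 6 still-open variables together cover exactly {2, 3, 4, 5, 6, 7} — 6 values for 6 variables — and 3 appears only in lane 7's list, so lane 7 = 3.
The 5 still-open variables draw from only 5 values {2, 4, 5, 6, 7}, so each is used; only lane 1 can be 7, hence lane 1 = 7.
The 2 variables lane 3 and lane 6 are confined to {2, 4}, which locks those values in; drop them from lane 5.
Determined: lane 1=7, lane 4=1, lane 7=3. The other lanes each still have more than one consistent value. That makes 3.

3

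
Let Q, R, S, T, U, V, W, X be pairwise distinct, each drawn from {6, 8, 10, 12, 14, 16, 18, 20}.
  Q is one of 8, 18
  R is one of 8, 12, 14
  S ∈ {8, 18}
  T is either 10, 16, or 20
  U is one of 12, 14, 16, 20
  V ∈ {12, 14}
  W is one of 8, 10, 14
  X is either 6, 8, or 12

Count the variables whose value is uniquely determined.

2

The 8 variables draw from only 8 values {6, 8, 10, 12, 14, 16, 18, 20}, so each is used; only X can be 6, hence X = 6.
The 2 variables Q and S are confined to {8, 18}, which locks those values in; drop them from R, W.
R and V between them cover only {12, 14} — a naked pair. Remove those values from U, W.
W must be 10 (only option left). Eliminate 10 elsewhere: T.
Determined: W=10, X=6. The other variables each still have more than one consistent value. That makes 2.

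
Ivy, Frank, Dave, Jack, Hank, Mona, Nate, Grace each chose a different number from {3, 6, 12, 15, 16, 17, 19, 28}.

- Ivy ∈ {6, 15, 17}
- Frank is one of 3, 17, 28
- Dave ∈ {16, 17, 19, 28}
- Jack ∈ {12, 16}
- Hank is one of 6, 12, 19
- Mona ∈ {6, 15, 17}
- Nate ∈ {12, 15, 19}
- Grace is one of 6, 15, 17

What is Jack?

The 8 variables together cover exactly {3, 6, 12, 15, 16, 17, 19, 28} — 8 values for 8 variables — and 3 appears only in Frank's list, so Frank = 3.
Among the 7 still-open variables, 28 fits only Dave (and all 7 values in {6, 12, 15, 16, 17, 19, 28} must be used), so Dave = 28.
The 6 still-open variables together cover exactly {6, 12, 15, 16, 17, 19} — 6 values for 6 variables — and 16 appears only in Jack's list, so Jack = 16.

16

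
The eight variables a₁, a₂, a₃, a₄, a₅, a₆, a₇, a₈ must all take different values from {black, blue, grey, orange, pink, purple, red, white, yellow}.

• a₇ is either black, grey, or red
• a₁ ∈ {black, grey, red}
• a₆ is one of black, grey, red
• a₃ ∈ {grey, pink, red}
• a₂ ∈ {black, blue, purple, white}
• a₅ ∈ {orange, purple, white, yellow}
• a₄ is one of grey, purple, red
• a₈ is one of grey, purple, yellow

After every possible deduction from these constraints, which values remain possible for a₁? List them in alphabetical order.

a₁, a₆, a₇ share exactly the 3 values {black, grey, red}; by pigeonhole those values go to them, so strike black, grey, red from a₂, a₃, a₄, a₈.
a₃ has just one choice, so a₃ = pink.
a₄'s domain is down to {purple}, so a₄ = purple. Strike purple from a₂, a₅, a₈.
That leaves a₈ = yellow. Remove yellow from a₅.
No further eliminations apply; a₁ can still be any of black, grey, red.

black, grey, red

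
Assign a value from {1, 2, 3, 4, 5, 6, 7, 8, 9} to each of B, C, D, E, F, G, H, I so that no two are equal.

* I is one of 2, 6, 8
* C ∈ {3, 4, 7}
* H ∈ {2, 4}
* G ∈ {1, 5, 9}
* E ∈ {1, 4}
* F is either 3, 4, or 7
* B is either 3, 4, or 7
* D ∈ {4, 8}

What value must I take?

B, C, F between them cover only {3, 4, 7} — a naked triple. Remove those values from D, E, H.
That leaves D = 8. Eliminate 8 elsewhere: I.
E must be 1 (only option left). Strike 1 from G.
H has just one choice, so H = 2. So I can't be 2.
So I = 6.

6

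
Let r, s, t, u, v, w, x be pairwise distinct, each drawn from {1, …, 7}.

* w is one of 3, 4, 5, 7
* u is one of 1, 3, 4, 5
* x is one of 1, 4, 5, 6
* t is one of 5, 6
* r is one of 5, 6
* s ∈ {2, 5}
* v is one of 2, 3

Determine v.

The 7 variables draw from only 7 values {1, 2, 3, 4, 5, 6, 7}, so each is used; only w can be 7, hence w = 7.
r and t between them cover only {5, 6} — a naked pair. Remove those values from s, u, x.
s has just one choice, so s = 2. So v can't be 2.
So v = 3.

3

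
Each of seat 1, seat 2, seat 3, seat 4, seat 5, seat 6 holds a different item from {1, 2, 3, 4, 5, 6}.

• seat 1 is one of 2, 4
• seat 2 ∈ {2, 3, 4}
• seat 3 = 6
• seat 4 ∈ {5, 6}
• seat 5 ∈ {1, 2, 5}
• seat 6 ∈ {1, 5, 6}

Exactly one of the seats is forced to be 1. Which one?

seat 3 has just one choice, so seat 3 = 6. So seat 4, seat 6 can't be 6.
seat 4 must be 5 (only option left). Remove 5 from seat 5, seat 6.
So 1 goes to seat 6.

seat 6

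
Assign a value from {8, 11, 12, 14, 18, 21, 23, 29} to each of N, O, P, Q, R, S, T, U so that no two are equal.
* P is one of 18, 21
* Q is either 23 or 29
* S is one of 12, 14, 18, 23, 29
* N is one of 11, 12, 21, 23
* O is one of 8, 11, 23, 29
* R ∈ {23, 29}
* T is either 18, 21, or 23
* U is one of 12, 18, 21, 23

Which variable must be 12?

The 8 variables draw from only 8 values {8, 11, 12, 14, 18, 21, 23, 29}, so each is used; only O can be 8, hence O = 8.
Among the 7 still-open variables, 11 fits only N (and all 7 values in {11, 12, 14, 18, 21, 23, 29} must be used), so N = 11.
Among the 6 still-open variables, 14 fits only S (and all 6 values in {12, 14, 18, 21, 23, 29} must be used), so S = 14.
The 5 still-open variables draw from only 5 values {12, 18, 21, 23, 29}, so each is used; only U can be 12, hence U = 12.

U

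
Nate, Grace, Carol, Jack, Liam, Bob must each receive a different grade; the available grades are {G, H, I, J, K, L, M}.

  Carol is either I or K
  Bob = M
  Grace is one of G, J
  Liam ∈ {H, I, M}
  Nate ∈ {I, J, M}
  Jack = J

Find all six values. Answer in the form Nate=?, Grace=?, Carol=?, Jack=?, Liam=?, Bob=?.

Jack must be J (only option left). Remove J from Nate, Grace.
Bob has just one choice, so Bob = M. Eliminate M elsewhere: Nate, Liam.
That leaves Nate = I. Eliminate I elsewhere: Carol, Liam.
Grace must be G (only option left).
Carol has just one choice, so Carol = K.
That leaves Liam = H.

Nate=I, Grace=G, Carol=K, Jack=J, Liam=H, Bob=M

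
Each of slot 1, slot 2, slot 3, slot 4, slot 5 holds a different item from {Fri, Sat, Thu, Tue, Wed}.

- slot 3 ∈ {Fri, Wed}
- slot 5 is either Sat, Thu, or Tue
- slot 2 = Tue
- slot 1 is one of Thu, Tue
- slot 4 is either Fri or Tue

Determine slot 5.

slot 2 has just one choice, so slot 2 = Tue. Eliminate Tue elsewhere: slot 1, slot 4, slot 5.
slot 4 has just one choice, so slot 4 = Fri. Strike Fri from slot 3.
slot 1 must be Thu (only option left). Eliminate Thu elsewhere: slot 5.
So slot 5 = Sat.

Sat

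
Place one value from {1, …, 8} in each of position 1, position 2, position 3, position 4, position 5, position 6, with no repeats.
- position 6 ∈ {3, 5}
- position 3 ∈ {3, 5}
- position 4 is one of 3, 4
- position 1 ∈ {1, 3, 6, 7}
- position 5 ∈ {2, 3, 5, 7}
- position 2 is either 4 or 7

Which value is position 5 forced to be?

position 3 and position 6 between them cover only {3, 5} — a naked pair. Remove those values from position 1, position 4, position 5.
position 4 has just one choice, so position 4 = 4. Eliminate 4 elsewhere: position 2.
position 2 has just one choice, so position 2 = 7. So position 1, position 5 can't be 7.
So position 5 = 2.

2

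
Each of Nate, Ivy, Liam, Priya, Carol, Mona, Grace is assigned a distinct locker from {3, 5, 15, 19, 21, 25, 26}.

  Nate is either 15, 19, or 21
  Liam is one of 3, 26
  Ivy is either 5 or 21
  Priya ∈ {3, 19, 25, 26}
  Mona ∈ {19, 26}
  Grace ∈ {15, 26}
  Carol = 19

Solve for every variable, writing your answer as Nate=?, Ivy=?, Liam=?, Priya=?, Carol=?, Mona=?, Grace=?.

Carol must be 19 (only option left). Eliminate 19 elsewhere: Nate, Priya, Mona.
Mona's domain is down to {26}, so Mona = 26. Remove 26 from Liam, Priya, Grace.
That leaves Grace = 15. So Nate can't be 15.
Nate has just one choice, so Nate = 21. Strike 21 from Ivy.
Ivy has just one choice, so Ivy = 5.
Liam must be 3 (only option left). Remove 3 from Priya.
Priya has just one choice, so Priya = 25.

Nate=21, Ivy=5, Liam=3, Priya=25, Carol=19, Mona=26, Grace=15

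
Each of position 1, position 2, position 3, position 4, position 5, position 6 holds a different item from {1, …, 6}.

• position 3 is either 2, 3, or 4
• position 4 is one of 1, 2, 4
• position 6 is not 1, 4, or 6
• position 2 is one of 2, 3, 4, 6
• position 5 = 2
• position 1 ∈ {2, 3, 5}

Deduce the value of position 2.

6

position 5's domain is down to {2}, so position 5 = 2. So position 1, position 2, position 3, position 4, position 6 can't be 2.
Among the 5 still-open variables, 1 fits only position 4 (and all 5 values in {1, 3, 4, 5, 6} must be used), so position 4 = 1.
The 4 still-open variables together cover exactly {3, 4, 5, 6} — 4 values for 4 variables — and 6 appears only in position 2's list, so position 2 = 6.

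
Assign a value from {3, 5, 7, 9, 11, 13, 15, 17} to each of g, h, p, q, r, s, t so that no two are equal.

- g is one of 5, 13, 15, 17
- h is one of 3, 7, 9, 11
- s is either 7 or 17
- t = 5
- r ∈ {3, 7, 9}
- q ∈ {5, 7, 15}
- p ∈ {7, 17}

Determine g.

13

t has just one choice, so t = 5. Strike 5 from g, q.
The 2 variables p and s are confined to {7, 17}, which locks those values in; drop them from g, h, q, r.
q's domain is down to {15}, so q = 15. Strike 15 from g.
So g = 13.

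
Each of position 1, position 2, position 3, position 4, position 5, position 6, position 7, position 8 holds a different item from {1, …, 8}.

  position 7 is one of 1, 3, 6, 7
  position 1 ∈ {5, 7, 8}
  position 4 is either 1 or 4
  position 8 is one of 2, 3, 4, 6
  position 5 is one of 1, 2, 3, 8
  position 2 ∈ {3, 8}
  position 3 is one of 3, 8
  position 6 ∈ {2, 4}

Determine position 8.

6

Among the 8 variables, 5 fits only position 1 (and all 8 values in {1, 2, 3, 4, 5, 6, 7, 8} must be used), so position 1 = 5.
The 7 still-open variables draw from only 7 values {1, 2, 3, 4, 6, 7, 8}, so each is used; only position 7 can be 7, hence position 7 = 7.
The 6 still-open variables draw from only 6 values {1, 2, 3, 4, 6, 8}, so each is used; only position 8 can be 6, hence position 8 = 6.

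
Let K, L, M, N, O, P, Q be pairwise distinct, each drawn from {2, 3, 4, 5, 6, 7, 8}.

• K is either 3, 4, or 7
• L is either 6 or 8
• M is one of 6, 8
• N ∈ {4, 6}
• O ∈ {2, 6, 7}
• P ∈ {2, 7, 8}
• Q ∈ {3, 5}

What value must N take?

The 7 variables together cover exactly {2, 3, 4, 5, 6, 7, 8} — 7 values for 7 variables — and 5 appears only in Q's list, so Q = 5.
The 6 still-open variables draw from only 6 values {2, 3, 4, 6, 7, 8}, so each is used; only K can be 3, hence K = 3.
Among the 5 still-open variables, 4 fits only N (and all 5 values in {2, 4, 6, 7, 8} must be used), so N = 4.

4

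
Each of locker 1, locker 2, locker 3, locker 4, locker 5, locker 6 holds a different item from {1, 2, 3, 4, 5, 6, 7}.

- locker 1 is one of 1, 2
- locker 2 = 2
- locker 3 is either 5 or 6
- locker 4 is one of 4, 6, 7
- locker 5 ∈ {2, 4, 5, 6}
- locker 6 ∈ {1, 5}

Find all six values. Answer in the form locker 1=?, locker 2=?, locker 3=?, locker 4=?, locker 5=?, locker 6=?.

locker 1=1, locker 2=2, locker 3=6, locker 4=7, locker 5=4, locker 6=5

locker 2 has just one choice, so locker 2 = 2. Strike 2 from locker 1, locker 5.
locker 1 has just one choice, so locker 1 = 1. Eliminate 1 elsewhere: locker 6.
locker 6 must be 5 (only option left). Strike 5 from locker 3, locker 5.
locker 3 has just one choice, so locker 3 = 6. Remove 6 from locker 4, locker 5.
locker 5's domain is down to {4}, so locker 5 = 4. So locker 4 can't be 4.
locker 4 must be 7 (only option left).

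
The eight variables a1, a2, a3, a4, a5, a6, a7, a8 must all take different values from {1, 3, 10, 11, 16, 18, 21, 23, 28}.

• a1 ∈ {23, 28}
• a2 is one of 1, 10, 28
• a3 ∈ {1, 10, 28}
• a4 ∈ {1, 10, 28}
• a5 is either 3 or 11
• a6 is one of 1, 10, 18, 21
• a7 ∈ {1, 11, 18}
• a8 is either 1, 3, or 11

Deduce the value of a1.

Among the 8 variables, 21 fits only a6 (and all 8 values in {1, 3, 10, 11, 18, 21, 23, 28} must be used), so a6 = 21.
The 7 still-open variables together cover exactly {1, 3, 10, 11, 18, 23, 28} — 7 values for 7 variables — and 18 appears only in a7's list, so a7 = 18.
The 6 still-open variables draw from only 6 values {1, 3, 10, 11, 23, 28}, so each is used; only a1 can be 23, hence a1 = 23.

23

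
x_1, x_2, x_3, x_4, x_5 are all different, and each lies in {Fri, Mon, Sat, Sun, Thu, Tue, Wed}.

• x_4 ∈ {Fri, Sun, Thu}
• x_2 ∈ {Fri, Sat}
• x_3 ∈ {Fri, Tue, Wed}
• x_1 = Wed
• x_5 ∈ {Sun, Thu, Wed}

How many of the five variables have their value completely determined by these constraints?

x_1's domain is down to {Wed}, so x_1 = Wed. Strike Wed from x_3, x_5.
Determined: x_1=Wed. The other variables each still have more than one consistent value. That makes 1.

1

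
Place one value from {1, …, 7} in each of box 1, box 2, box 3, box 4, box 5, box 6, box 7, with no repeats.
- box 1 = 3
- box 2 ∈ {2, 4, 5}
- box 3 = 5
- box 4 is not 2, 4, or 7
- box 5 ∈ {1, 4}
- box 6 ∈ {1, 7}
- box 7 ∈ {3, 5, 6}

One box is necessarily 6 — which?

box 1 must be 3 (only option left). Strike 3 from box 4, box 7.
box 3 must be 5 (only option left). Strike 5 from box 2, box 4, box 7.
So 6 goes to box 7.

box 7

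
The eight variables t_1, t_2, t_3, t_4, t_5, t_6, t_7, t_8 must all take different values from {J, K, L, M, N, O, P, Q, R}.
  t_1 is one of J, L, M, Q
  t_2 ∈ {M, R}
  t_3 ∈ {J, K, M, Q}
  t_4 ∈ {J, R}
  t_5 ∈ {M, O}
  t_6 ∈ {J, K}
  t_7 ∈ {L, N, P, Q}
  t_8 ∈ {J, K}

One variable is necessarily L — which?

The 2 variables t_6 and t_8 are confined to {J, K}, which locks those values in; drop them from t_1, t_3, t_4.
t_4's domain is down to {R}, so t_4 = R. Strike R from t_2.
t_2's domain is down to {M}, so t_2 = M. Remove M from t_1, t_3, t_5.
t_3 has just one choice, so t_3 = Q. Remove Q from t_1, t_7.
So L goes to t_1.

t_1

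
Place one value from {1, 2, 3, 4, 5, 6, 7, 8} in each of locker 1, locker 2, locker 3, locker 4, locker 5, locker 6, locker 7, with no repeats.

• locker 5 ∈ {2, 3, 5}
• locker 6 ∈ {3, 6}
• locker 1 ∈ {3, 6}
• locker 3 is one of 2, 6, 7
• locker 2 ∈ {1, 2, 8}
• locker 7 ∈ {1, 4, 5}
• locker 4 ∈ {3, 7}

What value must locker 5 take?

5

locker 1 and locker 6 share exactly the 2 values {3, 6}; by pigeonhole those values go to them, so strike 3, 6 from locker 3, locker 4, locker 5.
That leaves locker 4 = 7. Eliminate 7 elsewhere: locker 3.
locker 3 must be 2 (only option left). Eliminate 2 elsewhere: locker 2, locker 5.
So locker 5 = 5.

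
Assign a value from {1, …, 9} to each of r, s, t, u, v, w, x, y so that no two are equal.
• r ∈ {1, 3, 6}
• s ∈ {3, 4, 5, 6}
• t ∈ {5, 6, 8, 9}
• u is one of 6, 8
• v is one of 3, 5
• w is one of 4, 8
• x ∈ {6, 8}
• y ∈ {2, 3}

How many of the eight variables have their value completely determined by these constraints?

4

The 8 variables together cover exactly {1, 2, 3, 4, 5, 6, 8, 9} — 8 values for 8 variables — and 1 appears only in r's list, so r = 1.
Among the 7 still-open variables, 2 fits only y (and all 7 values in {2, 3, 4, 5, 6, 8, 9} must be used), so y = 2.
The 6 still-open variables draw from only 6 values {3, 4, 5, 6, 8, 9}, so each is used; only t can be 9, hence t = 9.
u and x between them cover only {6, 8} — a naked pair. Remove those values from s, w.
w has just one choice, so w = 4. Eliminate 4 elsewhere: s.
Determined: r=1, t=9, w=4, y=2. The other variables each still have more than one consistent value. That makes 4.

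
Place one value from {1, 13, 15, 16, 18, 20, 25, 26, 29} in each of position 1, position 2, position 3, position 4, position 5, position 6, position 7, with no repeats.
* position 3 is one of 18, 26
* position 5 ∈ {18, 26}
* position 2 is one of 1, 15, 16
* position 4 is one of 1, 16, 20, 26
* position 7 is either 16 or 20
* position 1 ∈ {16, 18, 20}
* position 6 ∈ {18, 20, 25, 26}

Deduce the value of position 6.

25

Among the 7 variables, 15 fits only position 2 (and all 7 values in {1, 15, 16, 18, 20, 25, 26} must be used), so position 2 = 15.
The 6 still-open variables together cover exactly {1, 16, 18, 20, 25, 26} — 6 values for 6 variables — and 1 appears only in position 4's list, so position 4 = 1.
The 5 still-open variables together cover exactly {16, 18, 20, 25, 26} — 5 values for 5 variables — and 25 appears only in position 6's list, so position 6 = 25.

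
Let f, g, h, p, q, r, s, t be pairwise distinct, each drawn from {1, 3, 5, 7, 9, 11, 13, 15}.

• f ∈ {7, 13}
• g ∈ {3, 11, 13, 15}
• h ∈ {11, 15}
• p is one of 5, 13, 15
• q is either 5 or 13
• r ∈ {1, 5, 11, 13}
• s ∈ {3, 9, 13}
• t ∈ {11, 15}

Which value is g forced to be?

The 8 variables together cover exactly {1, 3, 5, 7, 9, 11, 13, 15} — 8 values for 8 variables — and 1 appears only in r's list, so r = 1.
The 7 still-open variables together cover exactly {3, 5, 7, 9, 11, 13, 15} — 7 values for 7 variables — and 7 appears only in f's list, so f = 7.
Among the 6 still-open variables, 9 fits only s (and all 6 values in {3, 5, 9, 11, 13, 15} must be used), so s = 9.
The 5 still-open variables together cover exactly {3, 5, 11, 13, 15} — 5 values for 5 variables — and 3 appears only in g's list, so g = 3.

3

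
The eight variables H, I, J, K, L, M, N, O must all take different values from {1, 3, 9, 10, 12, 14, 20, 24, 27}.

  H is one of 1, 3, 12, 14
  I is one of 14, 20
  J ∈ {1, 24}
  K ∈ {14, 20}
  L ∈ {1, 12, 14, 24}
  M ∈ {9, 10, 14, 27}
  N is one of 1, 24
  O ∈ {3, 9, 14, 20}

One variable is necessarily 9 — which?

O

The 2 variables I and K are confined to {14, 20}, which locks those values in; drop them from H, L, M, O.
The 2 variables J and N are confined to {1, 24}, which locks those values in; drop them from H, L.
L's domain is down to {12}, so L = 12. Remove 12 from H.
That leaves H = 3. Eliminate 3 elsewhere: O.
So 9 goes to O.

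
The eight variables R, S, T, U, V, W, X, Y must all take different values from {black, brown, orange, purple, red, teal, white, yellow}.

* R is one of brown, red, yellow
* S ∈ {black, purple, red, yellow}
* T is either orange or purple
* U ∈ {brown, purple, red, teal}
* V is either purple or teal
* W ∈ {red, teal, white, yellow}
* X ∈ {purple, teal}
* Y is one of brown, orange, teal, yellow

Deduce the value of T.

Among the 8 variables, black fits only S (and all 8 values in {black, brown, orange, purple, red, teal, white, yellow} must be used), so S = black.
Among the 7 still-open variables, white fits only W (and all 7 values in {brown, orange, purple, red, teal, white, yellow} must be used), so W = white.
The 2 variables V and X are confined to {purple, teal}, which locks those values in; drop them from T, U, Y.
So T = orange.

orange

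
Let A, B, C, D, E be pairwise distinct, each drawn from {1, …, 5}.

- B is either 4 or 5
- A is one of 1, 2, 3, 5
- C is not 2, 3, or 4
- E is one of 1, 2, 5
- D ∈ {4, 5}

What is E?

2

The 5 variables draw from only 5 values {1, 2, 3, 4, 5}, so each is used; only A can be 3, hence A = 3.
The 4 still-open variables draw from only 4 values {1, 2, 4, 5}, so each is used; only E can be 2, hence E = 2.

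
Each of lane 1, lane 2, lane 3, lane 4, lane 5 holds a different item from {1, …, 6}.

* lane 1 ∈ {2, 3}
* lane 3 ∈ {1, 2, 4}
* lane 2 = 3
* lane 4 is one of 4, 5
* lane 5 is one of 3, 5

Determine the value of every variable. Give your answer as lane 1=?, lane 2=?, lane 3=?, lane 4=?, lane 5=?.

lane 1=2, lane 2=3, lane 3=1, lane 4=4, lane 5=5

lane 2 has just one choice, so lane 2 = 3. Remove 3 from lane 1, lane 5.
That leaves lane 5 = 5. Strike 5 from lane 4.
lane 1's domain is down to {2}, so lane 1 = 2. Eliminate 2 elsewhere: lane 3.
lane 4's domain is down to {4}, so lane 4 = 4. Remove 4 from lane 3.
lane 3 must be 1 (only option left).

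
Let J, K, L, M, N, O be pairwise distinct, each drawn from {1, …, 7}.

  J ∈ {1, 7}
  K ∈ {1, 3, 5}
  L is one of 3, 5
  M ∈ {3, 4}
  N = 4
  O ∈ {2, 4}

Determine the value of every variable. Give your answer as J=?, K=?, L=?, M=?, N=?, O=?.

N must be 4 (only option left). Remove 4 from M, O.
That leaves O = 2.
M has just one choice, so M = 3. So K, L can't be 3.
L must be 5 (only option left). Eliminate 5 elsewhere: K.
K's domain is down to {1}, so K = 1. Strike 1 from J.
That leaves J = 7.

J=7, K=1, L=5, M=3, N=4, O=2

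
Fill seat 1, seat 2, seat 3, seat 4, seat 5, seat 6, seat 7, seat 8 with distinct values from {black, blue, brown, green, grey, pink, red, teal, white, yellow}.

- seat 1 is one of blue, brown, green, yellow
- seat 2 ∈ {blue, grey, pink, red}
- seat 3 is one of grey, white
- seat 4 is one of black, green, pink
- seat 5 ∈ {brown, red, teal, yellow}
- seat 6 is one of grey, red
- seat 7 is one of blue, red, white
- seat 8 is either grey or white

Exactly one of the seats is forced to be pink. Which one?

The 2 variables seat 3 and seat 8 are confined to {grey, white}, which locks those values in; drop them from seat 2, seat 6, seat 7.
seat 6 has just one choice, so seat 6 = red. Remove red from seat 2, seat 5, seat 7.
seat 7 must be blue (only option left). Eliminate blue elsewhere: seat 1, seat 2.
So pink goes to seat 2.

seat 2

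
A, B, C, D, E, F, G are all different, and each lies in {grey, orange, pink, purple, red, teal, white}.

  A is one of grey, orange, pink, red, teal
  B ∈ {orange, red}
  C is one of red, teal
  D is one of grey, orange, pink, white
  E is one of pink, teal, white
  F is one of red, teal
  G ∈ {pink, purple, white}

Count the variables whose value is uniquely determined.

The 7 variables together cover exactly {grey, orange, pink, purple, red, teal, white} — 7 values for 7 variables — and purple appears only in G's list, so G = purple.
C and F share exactly the 2 values {red, teal}; by pigeonhole those values go to them, so strike red, teal from A, B, E.
B's domain is down to {orange}, so B = orange. Remove orange from A, D.
Determined: B=orange, G=purple. The other variables each still have more than one consistent value. That makes 2.

2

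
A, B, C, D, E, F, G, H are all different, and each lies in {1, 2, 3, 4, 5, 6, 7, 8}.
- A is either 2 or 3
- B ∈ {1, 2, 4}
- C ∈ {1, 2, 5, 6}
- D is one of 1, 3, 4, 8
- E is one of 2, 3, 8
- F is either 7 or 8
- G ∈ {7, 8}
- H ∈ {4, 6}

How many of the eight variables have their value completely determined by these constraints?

2

The 8 variables together cover exactly {1, 2, 3, 4, 5, 6, 7, 8} — 8 values for 8 variables — and 5 appears only in C's list, so C = 5.
Among the 7 still-open variables, 6 fits only H (and all 7 values in {1, 2, 3, 4, 6, 7, 8} must be used), so H = 6.
F and G between them cover only {7, 8} — a naked pair. Remove those values from D, E.
A and E between them cover only {2, 3} — a naked pair. Remove those values from B, D.
Determined: C=5, H=6. The other variables each still have more than one consistent value. That makes 2.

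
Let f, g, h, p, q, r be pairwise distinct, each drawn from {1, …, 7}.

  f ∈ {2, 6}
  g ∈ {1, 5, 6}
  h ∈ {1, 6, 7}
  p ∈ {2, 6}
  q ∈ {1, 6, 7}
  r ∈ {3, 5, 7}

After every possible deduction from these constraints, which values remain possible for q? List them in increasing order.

The 6 variables together cover exactly {1, 2, 3, 5, 6, 7} — 6 values for 6 variables — and 3 appears only in r's list, so r = 3.
Among the 5 still-open variables, 5 fits only g (and all 5 values in {1, 2, 5, 6, 7} must be used), so g = 5.
f and p share exactly the 2 values {2, 6}; by pigeonhole those values go to them, so strike 2, 6 from h, q.
No further eliminations apply; q can still be any of 1, 7.

1, 7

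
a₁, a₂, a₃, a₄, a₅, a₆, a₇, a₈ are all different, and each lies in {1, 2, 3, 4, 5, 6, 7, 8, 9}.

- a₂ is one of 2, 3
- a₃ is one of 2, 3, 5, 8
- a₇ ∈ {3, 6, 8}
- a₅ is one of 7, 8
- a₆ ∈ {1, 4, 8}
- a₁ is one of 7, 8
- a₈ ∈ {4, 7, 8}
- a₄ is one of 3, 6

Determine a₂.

The 8 variables together cover exactly {1, 2, 3, 4, 5, 6, 7, 8} — 8 values for 8 variables — and 1 appears only in a₆'s list, so a₆ = 1.
Among the 7 still-open variables, 4 fits only a₈ (and all 7 values in {2, 3, 4, 5, 6, 7, 8} must be used), so a₈ = 4.
Among the 6 still-open variables, 5 fits only a₃ (and all 6 values in {2, 3, 5, 6, 7, 8} must be used), so a₃ = 5.
The 5 still-open variables draw from only 5 values {2, 3, 6, 7, 8}, so each is used; only a₂ can be 2, hence a₂ = 2.

2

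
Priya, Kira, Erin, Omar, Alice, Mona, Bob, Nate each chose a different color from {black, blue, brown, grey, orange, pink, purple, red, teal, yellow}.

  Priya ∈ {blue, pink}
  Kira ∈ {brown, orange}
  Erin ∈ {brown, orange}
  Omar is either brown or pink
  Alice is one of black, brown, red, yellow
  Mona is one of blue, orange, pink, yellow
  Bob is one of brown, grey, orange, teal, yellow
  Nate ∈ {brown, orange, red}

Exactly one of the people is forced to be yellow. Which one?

Kira and Erin share exactly the 2 values {brown, orange}; by pigeonhole those values go to them, so strike brown, orange from Omar, Alice, Mona, Bob, Nate.
Omar must be pink (only option left). Eliminate pink elsewhere: Priya, Mona.
Nate must be red (only option left). Strike red from Alice.
That leaves Priya = blue. Strike blue from Mona.
So yellow goes to Mona.

Mona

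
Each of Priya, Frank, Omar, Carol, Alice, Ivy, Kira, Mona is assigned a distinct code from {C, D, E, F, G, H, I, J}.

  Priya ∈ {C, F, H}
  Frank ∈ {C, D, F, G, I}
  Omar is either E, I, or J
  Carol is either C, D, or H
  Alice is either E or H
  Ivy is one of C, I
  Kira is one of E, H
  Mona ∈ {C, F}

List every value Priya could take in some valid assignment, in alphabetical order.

The 8 variables draw from only 8 values {C, D, E, F, G, H, I, J}, so each is used; only Frank can be G, hence Frank = G.
The 7 still-open variables together cover exactly {C, D, E, F, H, I, J} — 7 values for 7 variables — and D appears only in Carol's list, so Carol = D.
The 6 still-open variables together cover exactly {C, E, F, H, I, J} — 6 values for 6 variables — and J appears only in Omar's list, so Omar = J.
The 5 still-open variables draw from only 5 values {C, E, F, H, I}, so each is used; only Ivy can be I, hence Ivy = I.
Alice and Kira between them cover only {E, H} — a naked pair. Remove those values from Priya.
No further eliminations apply; Priya can still be any of C, F.

C, F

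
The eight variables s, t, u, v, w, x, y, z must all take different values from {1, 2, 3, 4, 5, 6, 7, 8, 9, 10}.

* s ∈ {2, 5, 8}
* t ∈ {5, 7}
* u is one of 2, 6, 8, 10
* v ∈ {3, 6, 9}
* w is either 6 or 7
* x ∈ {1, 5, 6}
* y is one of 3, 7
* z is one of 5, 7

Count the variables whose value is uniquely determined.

4

t and z share exactly the 2 values {5, 7}; by pigeonhole those values go to them, so strike 5, 7 from s, w, x, y.
w has just one choice, so w = 6. Eliminate 6 elsewhere: u, v, x.
That leaves x = 1.
y must be 3 (only option left). So v can't be 3.
v's domain is down to {9}, so v = 9.
Determined: v=9, w=6, x=1, y=3. The other variables each still have more than one consistent value. That makes 4.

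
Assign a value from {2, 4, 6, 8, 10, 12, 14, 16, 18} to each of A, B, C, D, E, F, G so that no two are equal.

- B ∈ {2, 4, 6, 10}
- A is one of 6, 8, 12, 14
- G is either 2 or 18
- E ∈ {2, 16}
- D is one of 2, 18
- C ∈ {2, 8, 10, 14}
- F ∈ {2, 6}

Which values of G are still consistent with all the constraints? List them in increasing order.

The 2 variables D and G are confined to {2, 18}, which locks those values in; drop them from B, C, E, F.
E's domain is down to {16}, so E = 16.
F's domain is down to {6}, so F = 6. Remove 6 from A, B.
No further eliminations apply; G can still be any of 2, 18.

2, 18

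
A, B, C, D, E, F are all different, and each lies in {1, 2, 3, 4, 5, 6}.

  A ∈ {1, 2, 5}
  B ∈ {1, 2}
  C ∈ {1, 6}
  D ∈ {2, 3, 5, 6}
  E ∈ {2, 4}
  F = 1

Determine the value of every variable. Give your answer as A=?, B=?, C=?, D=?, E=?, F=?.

F must be 1 (only option left). Remove 1 from A, B, C.
That leaves B = 2. Eliminate 2 elsewhere: A, D, E.
C's domain is down to {6}, so C = 6. Remove 6 from D.
That leaves E = 4.
That leaves A = 5. Remove 5 from D.
D's domain is down to {3}, so D = 3.

A=5, B=2, C=6, D=3, E=4, F=1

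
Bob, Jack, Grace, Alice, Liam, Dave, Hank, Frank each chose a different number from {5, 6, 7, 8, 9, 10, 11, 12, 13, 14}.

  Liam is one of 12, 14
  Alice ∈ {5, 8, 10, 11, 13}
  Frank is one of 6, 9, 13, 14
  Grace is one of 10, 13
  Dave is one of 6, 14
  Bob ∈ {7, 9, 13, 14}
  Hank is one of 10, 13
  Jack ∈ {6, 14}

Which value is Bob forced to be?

Jack and Dave between them cover only {6, 14} — a naked pair. Remove those values from Bob, Liam, Frank.
That leaves Liam = 12.
Grace and Hank between them cover only {10, 13} — a naked pair. Remove those values from Bob, Alice, Frank.
That leaves Frank = 9. Eliminate 9 elsewhere: Bob.
So Bob = 7.

7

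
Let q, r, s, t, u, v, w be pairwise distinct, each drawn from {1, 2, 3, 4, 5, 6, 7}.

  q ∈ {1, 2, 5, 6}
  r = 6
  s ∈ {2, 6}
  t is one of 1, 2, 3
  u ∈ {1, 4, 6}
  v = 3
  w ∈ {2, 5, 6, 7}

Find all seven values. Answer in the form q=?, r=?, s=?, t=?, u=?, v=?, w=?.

r's domain is down to {6}, so r = 6. Strike 6 from q, s, u, w.
s has just one choice, so s = 2. Remove 2 from q, t, w.
v has just one choice, so v = 3. Strike 3 from t.
t must be 1 (only option left). Remove 1 from q, u.
u's domain is down to {4}, so u = 4.
q must be 5 (only option left). Remove 5 from w.
That leaves w = 7.

q=5, r=6, s=2, t=1, u=4, v=3, w=7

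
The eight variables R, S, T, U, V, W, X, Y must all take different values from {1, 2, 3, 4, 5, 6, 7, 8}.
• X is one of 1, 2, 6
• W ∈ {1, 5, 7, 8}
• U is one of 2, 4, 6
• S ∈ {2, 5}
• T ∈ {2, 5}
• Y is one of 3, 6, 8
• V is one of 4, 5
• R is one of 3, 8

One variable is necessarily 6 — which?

The 8 variables draw from only 8 values {1, 2, 3, 4, 5, 6, 7, 8}, so each is used; only W can be 7, hence W = 7.
The 7 still-open variables together cover exactly {1, 2, 3, 4, 5, 6, 8} — 7 values for 7 variables — and 1 appears only in X's list, so X = 1.
S and T share exactly the 2 values {2, 5}; by pigeonhole those values go to them, so strike 2, 5 from U, V.
V's domain is down to {4}, so V = 4. So U can't be 4.
So 6 goes to U.

U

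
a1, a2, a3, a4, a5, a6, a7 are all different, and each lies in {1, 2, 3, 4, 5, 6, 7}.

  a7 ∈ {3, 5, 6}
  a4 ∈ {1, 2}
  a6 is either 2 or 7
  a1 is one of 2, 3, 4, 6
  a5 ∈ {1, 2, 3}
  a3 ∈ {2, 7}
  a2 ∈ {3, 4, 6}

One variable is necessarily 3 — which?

The 7 variables draw from only 7 values {1, 2, 3, 4, 5, 6, 7}, so each is used; only a7 can be 5, hence a7 = 5.
a3 and a6 between them cover only {2, 7} — a naked pair. Remove those values from a1, a4, a5.
That leaves a4 = 1. Remove 1 from a5.
So 3 goes to a5.

a5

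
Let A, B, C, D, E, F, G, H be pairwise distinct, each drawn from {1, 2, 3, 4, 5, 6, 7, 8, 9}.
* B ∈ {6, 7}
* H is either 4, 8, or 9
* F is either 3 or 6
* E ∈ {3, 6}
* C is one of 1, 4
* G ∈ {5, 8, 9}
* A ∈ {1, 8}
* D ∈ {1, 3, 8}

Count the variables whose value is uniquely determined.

4

The 8 variables draw from only 8 values {1, 3, 4, 5, 6, 7, 8, 9}, so each is used; only G can be 5, hence G = 5.
Among the 7 still-open variables, 7 fits only B (and all 7 values in {1, 3, 4, 6, 7, 8, 9} must be used), so B = 7.
Among the 6 still-open variables, 9 fits only H (and all 6 values in {1, 3, 4, 6, 8, 9} must be used), so H = 9.
The 5 still-open variables draw from only 5 values {1, 3, 4, 6, 8}, so each is used; only C can be 4, hence C = 4.
The 2 variables E and F are confined to {3, 6}, which locks those values in; drop them from D.
Determined: B=7, C=4, G=5, H=9. The other variables each still have more than one consistent value. That makes 4.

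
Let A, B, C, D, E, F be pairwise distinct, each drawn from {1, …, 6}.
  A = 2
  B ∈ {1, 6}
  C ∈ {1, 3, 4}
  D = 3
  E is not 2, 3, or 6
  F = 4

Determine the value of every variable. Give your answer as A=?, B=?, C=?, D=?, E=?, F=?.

A's domain is down to {2}, so A = 2.
That leaves D = 3. Remove 3 from C.
F must be 4 (only option left). Eliminate 4 elsewhere: C, E.
C has just one choice, so C = 1. So B, E can't be 1.
E's domain is down to {5}, so E = 5.
That leaves B = 6.

A=2, B=6, C=1, D=3, E=5, F=4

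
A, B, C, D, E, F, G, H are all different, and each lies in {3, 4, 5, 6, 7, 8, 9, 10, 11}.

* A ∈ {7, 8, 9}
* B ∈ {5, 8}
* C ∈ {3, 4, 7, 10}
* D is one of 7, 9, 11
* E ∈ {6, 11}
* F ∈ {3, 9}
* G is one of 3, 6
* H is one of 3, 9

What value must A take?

8

The 2 variables F and H are confined to {3, 9}, which locks those values in; drop them from A, C, D, G.
G's domain is down to {6}, so G = 6. Remove 6 from E.
E must be 11 (only option left). Strike 11 from D.
D's domain is down to {7}, so D = 7. So A, C can't be 7.
So A = 8.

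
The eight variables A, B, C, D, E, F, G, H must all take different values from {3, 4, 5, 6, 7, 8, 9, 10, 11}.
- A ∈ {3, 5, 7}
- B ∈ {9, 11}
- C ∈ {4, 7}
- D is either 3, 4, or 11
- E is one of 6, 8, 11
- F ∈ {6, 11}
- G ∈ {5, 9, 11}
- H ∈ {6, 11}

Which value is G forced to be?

5

The 8 variables together cover exactly {3, 4, 5, 6, 7, 8, 9, 11} — 8 values for 8 variables — and 8 appears only in E's list, so E = 8.
F and H share exactly the 2 values {6, 11}; by pigeonhole those values go to them, so strike 6, 11 from B, D, G.
B has just one choice, so B = 9. Eliminate 9 elsewhere: G.
So G = 5.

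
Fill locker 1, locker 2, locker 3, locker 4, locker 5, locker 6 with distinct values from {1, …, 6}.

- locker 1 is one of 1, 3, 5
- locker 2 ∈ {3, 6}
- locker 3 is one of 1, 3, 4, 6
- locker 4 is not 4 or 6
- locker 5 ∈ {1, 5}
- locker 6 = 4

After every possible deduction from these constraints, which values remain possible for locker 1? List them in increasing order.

1, 3, 5

locker 6 has just one choice, so locker 6 = 4. Eliminate 4 elsewhere: locker 3.
The 5 still-open variables together cover exactly {1, 2, 3, 5, 6} — 5 values for 5 variables — and 2 appears only in locker 4's list, so locker 4 = 2.
No further eliminations apply; locker 1 can still be any of 1, 3, 5.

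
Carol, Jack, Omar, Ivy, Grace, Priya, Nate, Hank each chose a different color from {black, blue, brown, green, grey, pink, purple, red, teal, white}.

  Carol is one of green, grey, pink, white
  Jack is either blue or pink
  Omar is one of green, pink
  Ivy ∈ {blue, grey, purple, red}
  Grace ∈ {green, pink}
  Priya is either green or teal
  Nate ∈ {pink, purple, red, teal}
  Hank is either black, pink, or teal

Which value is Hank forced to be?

black

Omar and Grace between them cover only {green, pink} — a naked pair. Remove those values from Carol, Jack, Priya, Nate, Hank.
Jack has just one choice, so Jack = blue. So Ivy can't be blue.
That leaves Priya = teal. Remove teal from Nate, Hank.
So Hank = black.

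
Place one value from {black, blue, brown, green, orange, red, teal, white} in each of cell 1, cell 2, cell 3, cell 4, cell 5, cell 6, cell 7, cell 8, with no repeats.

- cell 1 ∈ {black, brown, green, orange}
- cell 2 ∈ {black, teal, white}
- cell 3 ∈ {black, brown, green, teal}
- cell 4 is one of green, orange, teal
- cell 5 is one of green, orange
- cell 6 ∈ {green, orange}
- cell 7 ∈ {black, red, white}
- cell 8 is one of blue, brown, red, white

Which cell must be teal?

cell 4

Among the 8 variables, blue fits only cell 8 (and all 8 values in {black, blue, brown, green, orange, red, teal, white} must be used), so cell 8 = blue.
The 7 still-open variables draw from only 7 values {black, brown, green, orange, red, teal, white}, so each is used; only cell 7 can be red, hence cell 7 = red.
The 6 still-open variables together cover exactly {black, brown, green, orange, teal, white} — 6 values for 6 variables — and white appears only in cell 2's list, so cell 2 = white.
The 2 variables cell 5 and cell 6 are confined to {green, orange}, which locks those values in; drop them from cell 1, cell 3, cell 4.
So teal goes to cell 4.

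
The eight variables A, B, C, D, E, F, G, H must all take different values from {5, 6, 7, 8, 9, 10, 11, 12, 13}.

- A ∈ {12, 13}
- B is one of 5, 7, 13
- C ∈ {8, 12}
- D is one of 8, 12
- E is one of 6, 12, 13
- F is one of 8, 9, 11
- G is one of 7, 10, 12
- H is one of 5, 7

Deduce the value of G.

10

The 2 variables C and D are confined to {8, 12}, which locks those values in; drop them from A, E, F, G.
A has just one choice, so A = 13. Strike 13 from B, E.
E must be 6 (only option left).
B and H between them cover only {5, 7} — a naked pair. Remove those values from G.
So G = 10.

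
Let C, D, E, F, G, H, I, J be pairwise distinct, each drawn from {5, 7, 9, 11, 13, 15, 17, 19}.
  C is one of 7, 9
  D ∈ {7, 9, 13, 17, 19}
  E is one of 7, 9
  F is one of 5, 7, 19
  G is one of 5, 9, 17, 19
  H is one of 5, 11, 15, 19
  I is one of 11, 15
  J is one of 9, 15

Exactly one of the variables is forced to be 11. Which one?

I

The 8 variables together cover exactly {5, 7, 9, 11, 13, 15, 17, 19} — 8 values for 8 variables — and 13 appears only in D's list, so D = 13.
The 7 still-open variables draw from only 7 values {5, 7, 9, 11, 15, 17, 19}, so each is used; only G can be 17, hence G = 17.
The 2 variables C and E are confined to {7, 9}, which locks those values in; drop them from F, J.
That leaves J = 15. Eliminate 15 elsewhere: H, I.
So 11 goes to I.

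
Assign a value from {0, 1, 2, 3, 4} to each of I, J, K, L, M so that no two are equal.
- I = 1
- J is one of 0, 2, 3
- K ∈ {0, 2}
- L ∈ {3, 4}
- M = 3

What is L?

I must be 1 (only option left).
M's domain is down to {3}, so M = 3. Remove 3 from J, L.
So L = 4.

4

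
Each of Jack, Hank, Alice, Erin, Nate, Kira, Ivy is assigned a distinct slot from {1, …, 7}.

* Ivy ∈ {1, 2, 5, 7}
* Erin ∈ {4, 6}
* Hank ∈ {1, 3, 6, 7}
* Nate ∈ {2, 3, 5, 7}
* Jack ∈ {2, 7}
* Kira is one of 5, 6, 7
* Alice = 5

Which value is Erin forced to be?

Alice has just one choice, so Alice = 5. Strike 5 from Nate, Kira, Ivy.
Among the 6 still-open variables, 4 fits only Erin (and all 6 values in {1, 2, 3, 4, 6, 7} must be used), so Erin = 4.

4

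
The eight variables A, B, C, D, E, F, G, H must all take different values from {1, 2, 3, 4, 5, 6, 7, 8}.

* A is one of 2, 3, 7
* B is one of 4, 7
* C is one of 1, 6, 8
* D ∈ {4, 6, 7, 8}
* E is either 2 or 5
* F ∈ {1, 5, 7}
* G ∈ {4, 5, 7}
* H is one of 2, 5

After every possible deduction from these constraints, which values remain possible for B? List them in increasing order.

4, 7

The 8 variables draw from only 8 values {1, 2, 3, 4, 5, 6, 7, 8}, so each is used; only A can be 3, hence A = 3.
E and H between them cover only {2, 5} — a naked pair. Remove those values from F, G.
The 2 variables B and G are confined to {4, 7}, which locks those values in; drop them from D, F.
F's domain is down to {1}, so F = 1. Strike 1 from C.
No further eliminations apply; B can still be any of 4, 7.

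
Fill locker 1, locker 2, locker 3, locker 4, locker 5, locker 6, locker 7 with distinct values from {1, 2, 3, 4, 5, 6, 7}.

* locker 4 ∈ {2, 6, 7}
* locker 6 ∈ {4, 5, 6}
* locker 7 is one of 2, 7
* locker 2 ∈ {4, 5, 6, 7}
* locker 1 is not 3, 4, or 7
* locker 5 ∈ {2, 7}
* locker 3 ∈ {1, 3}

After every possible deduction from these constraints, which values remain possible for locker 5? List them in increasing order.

The 7 variables draw from only 7 values {1, 2, 3, 4, 5, 6, 7}, so each is used; only locker 3 can be 3, hence locker 3 = 3.
The 6 still-open variables draw from only 6 values {1, 2, 4, 5, 6, 7}, so each is used; only locker 1 can be 1, hence locker 1 = 1.
locker 5 and locker 7 between them cover only {2, 7} — a naked pair. Remove those values from locker 2, locker 4.
That leaves locker 4 = 6. Strike 6 from locker 2, locker 6.
No further eliminations apply; locker 5 can still be any of 2, 7.

2, 7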